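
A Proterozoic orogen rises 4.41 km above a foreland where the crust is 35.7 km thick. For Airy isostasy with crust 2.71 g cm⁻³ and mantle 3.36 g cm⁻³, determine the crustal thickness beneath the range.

58.5 km

Root depth r = h ρ_c / (ρ_m − ρ_c) = 4.41 km × 2.71 / 0.65 = 18.39 km.
Total thickness = T + h + r = 35.7 km + 4.41 km + 18.39 km = 58.5 km.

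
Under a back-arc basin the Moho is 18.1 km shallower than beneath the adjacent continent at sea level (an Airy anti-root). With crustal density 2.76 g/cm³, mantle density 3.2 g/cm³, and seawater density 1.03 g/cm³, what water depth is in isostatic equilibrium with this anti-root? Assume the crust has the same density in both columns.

4.6 km

Replacing a thickness d of crust by seawater at the top must be balanced by replacing crust with mantle at the base: d (ρ_c − ρ_w) = a (ρ_m − ρ_c).
d = a (ρ_m − ρ_c)/(ρ_c − ρ_w) = 18.1 km × 0.44/1.73 = 4.6 km.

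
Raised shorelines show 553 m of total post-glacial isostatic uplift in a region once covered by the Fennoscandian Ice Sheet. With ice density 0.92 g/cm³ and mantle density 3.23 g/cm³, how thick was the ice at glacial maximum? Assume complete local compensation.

u = t ρ_ice/ρ_m → t = u ρ_m/ρ_ice = 553 m × 3.23/0.92 = 1940 m.

1940 m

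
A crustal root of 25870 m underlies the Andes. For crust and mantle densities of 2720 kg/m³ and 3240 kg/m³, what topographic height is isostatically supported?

For local isostatic compensation: ρ_c h = (ρ_m − ρ_c) r.
h = r (ρ_m − ρ_c) / ρ_c = 25870 m × (3240 − 2720) / 2720 = 4950 m.

4950 m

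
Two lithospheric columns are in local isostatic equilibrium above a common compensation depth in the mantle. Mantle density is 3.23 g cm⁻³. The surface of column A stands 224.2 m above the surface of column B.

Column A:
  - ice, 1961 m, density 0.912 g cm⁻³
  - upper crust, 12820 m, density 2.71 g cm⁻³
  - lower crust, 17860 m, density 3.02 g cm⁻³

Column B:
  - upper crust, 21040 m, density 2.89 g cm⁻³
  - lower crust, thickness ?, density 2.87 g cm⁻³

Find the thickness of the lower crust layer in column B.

19700 m

Take the compensation level at the base of the deeper column (depth z_c below the surface of column A) and equate Σ ρ_i t_i down to z_c; mantle fills any gap and the z_c terms cancel.
Column A: 1961×0.912 + 12820×2.71 + 17860×3.02 + (z_c − 32641)×3.23
Column B: 224.2×0 + 21040×2.89 + x×2.87 + (z_c − 224.2 − 21040 − x)×3.23
The z_c×3.23 term appears on both sides and cancels. Collect the known terms of each column as K = Σ(ρt)_known − 3.23 × (depth of known layers): K_A = 90467.832 − 3.23×32641 = −14962.598; K_B = 60805.6 − 3.23×(224.2 + 21040) = −7877.766.
Balance: K_A = K_B − x×(3.23 − 2.87), so x = (K_B − K_A)/(3.23 − 2.87) = 7084.83/0.36 = 19700 m.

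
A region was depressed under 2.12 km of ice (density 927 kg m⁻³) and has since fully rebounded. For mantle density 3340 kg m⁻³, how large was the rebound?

0.588 km

Removing the load lets mantle flow back in; uplift u satisfies ρ_ice t = ρ_m u.
u = t ρ_ice/ρ_m = 2.12 km × 927/3340 = 0.588 km.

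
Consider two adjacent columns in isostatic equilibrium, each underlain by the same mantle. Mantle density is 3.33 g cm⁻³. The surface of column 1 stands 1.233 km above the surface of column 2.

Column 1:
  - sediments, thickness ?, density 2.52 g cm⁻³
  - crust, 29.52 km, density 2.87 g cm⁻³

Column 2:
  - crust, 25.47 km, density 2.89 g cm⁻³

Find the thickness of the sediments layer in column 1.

Take the compensation level at the base of the deeper column (depth z_c below the surface of column 1) and equate Σ ρ_i t_i down to z_c; mantle fills any gap and the z_c terms cancel.
Column 1: x×2.52 + 29.52×2.87 + (z_c − 29.52 − x)×3.33
Column 2: 1.233×0 + 25.47×2.89 + (z_c − 1.233 − 25.47)×3.33
The z_c×3.33 term appears on both sides and cancels. Collect the known terms of each column as K = Σ(ρt)_known − 3.33 × (depth of known layers): K_1 = 84.7224 − 3.33×29.52 = −13.5792; K_2 = 73.6083 − 3.33×(1.233 + 25.47) = −15.31269.
Balance: K_1 − x×(3.33 − 2.52) = K_2, so x = (K_1 − K_2)/(3.33 − 2.52) = 1.73349/0.81 = 2.14 km.

2.14 km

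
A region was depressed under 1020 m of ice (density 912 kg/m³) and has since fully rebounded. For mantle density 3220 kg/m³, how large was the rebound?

Removing the load lets mantle flow back in; uplift u satisfies ρ_ice t = ρ_m u.
u = t ρ_ice/ρ_m = 1020 m × 912/3220 = 289 m.

289 m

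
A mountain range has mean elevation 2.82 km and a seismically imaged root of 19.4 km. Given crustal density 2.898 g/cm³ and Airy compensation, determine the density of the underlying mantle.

Airy balance: ρ_c h = (ρ_m − ρ_c) r → ρ_m = ρ_c (1 + h/r).
ρ_m = 2.898 × (1 + 2.82 km/19.4 km) = 3.32 g/cm³.

3.32 g/cm³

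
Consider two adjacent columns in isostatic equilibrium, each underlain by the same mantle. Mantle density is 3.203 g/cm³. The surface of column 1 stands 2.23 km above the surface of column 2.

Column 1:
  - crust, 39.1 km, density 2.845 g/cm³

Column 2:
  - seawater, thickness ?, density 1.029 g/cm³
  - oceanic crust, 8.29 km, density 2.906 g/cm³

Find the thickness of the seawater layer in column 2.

Take the compensation level at the base of the deeper column (depth z_c below the surface of column 1) and equate Σ ρ_i t_i down to z_c; mantle fills any gap and the z_c terms cancel.
Column 1: 39.1×2.845 + (z_c − 39.1)×3.203
Column 2: 2.23×0 + x×1.029 + 8.29×2.906 + (z_c − 2.23 − 8.29 − x)×3.203
The z_c×3.203 term appears on both sides and cancels. Collect the known terms of each column as K = Σ(ρt)_known − 3.203 × (depth of known layers): K_1 = 111.2395 − 3.203×39.1 = −13.9978; K_2 = 24.09074 − 3.203×(2.23 + 8.29) = −9.60482.
Balance: K_1 = K_2 − x×(3.203 − 1.029), so x = (K_2 − K_1)/(3.203 − 1.029) = 4.39298/2.174 = 2.02 km.

2.02 km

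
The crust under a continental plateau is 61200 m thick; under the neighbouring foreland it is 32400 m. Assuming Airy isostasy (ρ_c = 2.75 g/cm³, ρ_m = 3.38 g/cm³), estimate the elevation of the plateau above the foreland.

Excess crust Δ = 61200 m − 32400 m = 28800 m, split between elevation h and root r with h + r = Δ.
Airy balance ρ_c h = (ρ_m − ρ_c) r gives r = h ρ_c/(ρ_m − ρ_c), so h (1 + ρ_c/(ρ_m − ρ_c)) = Δ, i.e. h = Δ (ρ_m − ρ_c)/ρ_m.
h = 28800 m × 0.63/3.38 = 5370 m.

5370 m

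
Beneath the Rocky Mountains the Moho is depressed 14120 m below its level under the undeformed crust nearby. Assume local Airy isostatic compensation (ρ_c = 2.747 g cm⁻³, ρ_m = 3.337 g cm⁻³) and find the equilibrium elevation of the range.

Equating mass per unit area of the two columns: ρ_c h = (ρ_m − ρ_c) r.
h = r (ρ_m − ρ_c) / ρ_c = 14120 m × (3.337 − 2.747) / 2.747 = 3030 m.

3030 m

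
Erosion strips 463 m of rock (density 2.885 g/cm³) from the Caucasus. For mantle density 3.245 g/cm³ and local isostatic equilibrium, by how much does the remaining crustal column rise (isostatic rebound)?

412 m

Unloading: uplift u = e ρ_c/ρ_m = 463 m × 2.885/3.245 = 412 m.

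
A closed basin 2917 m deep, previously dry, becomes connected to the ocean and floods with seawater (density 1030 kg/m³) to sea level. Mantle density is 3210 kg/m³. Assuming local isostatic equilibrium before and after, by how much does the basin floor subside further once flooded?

1380 m

After flooding the water column is d + s deep. Its weight must equal the weight of mantle displaced by the extra subsidence s: (d + s) ρ_w = s ρ_m.
s = d ρ_w / (ρ_m − ρ_w) = 2917 m × 1030/(3210 − 1030) = 1380 m.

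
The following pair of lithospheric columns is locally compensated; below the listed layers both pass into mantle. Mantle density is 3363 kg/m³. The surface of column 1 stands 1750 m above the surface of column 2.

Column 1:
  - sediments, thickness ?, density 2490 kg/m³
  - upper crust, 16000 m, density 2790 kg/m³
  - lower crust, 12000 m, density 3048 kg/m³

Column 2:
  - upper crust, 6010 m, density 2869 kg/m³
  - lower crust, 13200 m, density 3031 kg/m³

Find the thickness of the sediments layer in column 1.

331 m

Take the compensation level at the base of the deeper column (depth z_c below the surface of column 1) and equate Σ ρ_i t_i down to z_c; mantle fills any gap and the z_c terms cancel.
Column 1: x×2490 + 16000×2790 + 12000×3048 + (z_c − 28000 − x)×3363
Column 2: 1750×0 + 6010×2869 + 13200×3031 + (z_c − 1750 − 19210)×3363
The z_c×3363 term appears on both sides and cancels. Collect the known terms of each column as K = Σ(ρt)_known − 3363 × (depth of known layers): K_1 = 81216000 − 3363×28000 = −12948000; K_2 = 57251890 − 3363×(1750 + 19210) = −13236590.
Balance: K_1 − x×(3363 − 2490) = K_2, so x = (K_1 − K_2)/(3363 − 2490) = 288590/873 = 331 m.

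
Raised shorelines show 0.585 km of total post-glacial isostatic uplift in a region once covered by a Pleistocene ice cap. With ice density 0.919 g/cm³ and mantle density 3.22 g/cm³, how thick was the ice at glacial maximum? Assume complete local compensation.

2.05 km

u = t ρ_ice/ρ_m → t = u ρ_m/ρ_ice = 0.585 km × 3.22/0.919 = 2.05 km.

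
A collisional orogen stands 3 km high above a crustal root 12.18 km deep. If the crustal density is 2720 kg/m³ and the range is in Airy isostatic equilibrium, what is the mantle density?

Airy balance: ρ_c h = (ρ_m − ρ_c) r → ρ_m = ρ_c (1 + h/r).
ρ_m = 2720 × (1 + 3 km/12.18 km) = 3390 kg/m³.

3390 kg/m³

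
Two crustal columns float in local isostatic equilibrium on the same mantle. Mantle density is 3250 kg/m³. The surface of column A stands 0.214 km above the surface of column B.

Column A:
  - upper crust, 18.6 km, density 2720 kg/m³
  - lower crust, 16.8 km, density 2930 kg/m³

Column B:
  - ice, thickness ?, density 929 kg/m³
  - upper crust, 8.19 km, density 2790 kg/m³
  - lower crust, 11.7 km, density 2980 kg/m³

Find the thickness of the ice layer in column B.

3.28 km

Take the compensation level at the base of the deeper column (depth z_c below the surface of column A) and equate Σ ρ_i t_i down to z_c; mantle fills any gap and the z_c terms cancel.
Column A: 18.6×2720 + 16.8×2930 + (z_c − 35.4)×3250
Column B: 0.214×0 + x×929 + 8.19×2790 + 11.7×2980 + (z_c − 0.214 − 19.89 − x)×3250
The z_c×3250 term appears on both sides and cancels. Collect the known terms of each column as K = Σ(ρt)_known − 3250 × (depth of known layers): K_A = 99816 − 3250×35.4 = −15234; K_B = 57716.1 − 3250×(0.214 + 19.89) = −7621.9.
Balance: K_A = K_B − x×(3250 − 929), so x = (K_B − K_A)/(3250 − 929) = 7612.1/2321 = 3.28 km.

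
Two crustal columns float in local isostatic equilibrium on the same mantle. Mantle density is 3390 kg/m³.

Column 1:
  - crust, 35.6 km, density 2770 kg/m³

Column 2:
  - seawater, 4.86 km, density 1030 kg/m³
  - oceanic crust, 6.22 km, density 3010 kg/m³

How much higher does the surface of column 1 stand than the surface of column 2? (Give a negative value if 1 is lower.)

For any compensation level in the mantle, the mantle terms cancel and isostasy reduces to e = (Σt_1 − Σt_2) − (Σ(ρt)_1 − Σ(ρt)_2) / ρ_m.
Σt_1 = 35.6 km; Σt_2 = 11.08 km; Σ(ρt)_1 = 98612; Σ(ρt)_2 = 23728 (in km·kg/m³).
e = (35.6 − 11.08) − (98612 − 23728) / 3390 = 2.43 km.

2.43 km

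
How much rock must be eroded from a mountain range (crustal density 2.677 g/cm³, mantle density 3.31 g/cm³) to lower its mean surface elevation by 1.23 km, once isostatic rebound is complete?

6.43 km

Net drop Δ = e − u = e − e ρ_c/ρ_m = e (ρ_m − ρ_c)/ρ_m.
e = Δ ρ_m/(ρ_m − ρ_c) = 1.23 km × 3.31/0.633 = 6.43 km.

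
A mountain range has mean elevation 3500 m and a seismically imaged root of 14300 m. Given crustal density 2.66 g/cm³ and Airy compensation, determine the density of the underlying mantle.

3.31 g/cm³

Airy balance: ρ_c h = (ρ_m − ρ_c) r → ρ_m = ρ_c (1 + h/r).
ρ_m = 2.66 × (1 + 3500 m/14300 m) = 3.31 g/cm³.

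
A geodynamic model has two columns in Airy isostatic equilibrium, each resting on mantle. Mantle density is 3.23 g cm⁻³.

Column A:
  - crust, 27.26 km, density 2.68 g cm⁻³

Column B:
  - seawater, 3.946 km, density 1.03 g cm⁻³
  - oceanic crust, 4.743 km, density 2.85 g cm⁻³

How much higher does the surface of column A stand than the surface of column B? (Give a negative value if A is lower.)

For any compensation level in the mantle, the mantle terms cancel and isostasy reduces to e = (Σt_A − Σt_B) − (Σ(ρt)_A − Σ(ρt)_B) / ρ_m.
Σt_A = 27.26 km; Σt_B = 8.689 km; Σ(ρt)_A = 73.0568; Σ(ρt)_B = 17.58193 (in km·g cm⁻³).
e = (27.26 − 8.689) − (73.0568 − 17.58193) / 3.23 = 1.4 km.

1.4 km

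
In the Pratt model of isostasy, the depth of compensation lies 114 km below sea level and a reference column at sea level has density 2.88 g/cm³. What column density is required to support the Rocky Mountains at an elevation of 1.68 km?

Pratt balance: ρ_ref D = ρ (D + h).
ρ = ρ_ref D/(D + h) = 2.88 × 114 km/(114 km + 1.68 km) = 2.84 g/cm³.

2.84 g/cm³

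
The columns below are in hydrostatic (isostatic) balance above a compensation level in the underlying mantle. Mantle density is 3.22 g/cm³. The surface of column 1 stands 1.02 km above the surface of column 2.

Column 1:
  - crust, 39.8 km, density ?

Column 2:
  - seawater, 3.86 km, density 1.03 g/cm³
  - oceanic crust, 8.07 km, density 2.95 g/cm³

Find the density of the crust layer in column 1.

Take the compensation level at the base of the deeper column (depth z_c below the surface of column 1) and equate Σ ρ_i t_i down to z_c; mantle fills any gap and the z_c terms cancel.
Column 1: 39.8×ρ + (z_c − 39.8)×3.22
Column 2: 1.02×0 + 3.86×1.03 + 8.07×2.95 + (z_c − 1.02 − 11.93)×3.22
The z_c×3.22 term appears on both sides and cancels. Collect the known terms of each column as K = Σ(ρt)_known − 3.22 × (depth of known layers): K_1 = 0 − 3.22×39.8 = −128.156; K_2 = 27.7823 − 3.22×(1.02 + 11.93) = −13.9167.
Balance: K_1 + 39.8×ρ = K_2, so ρ = (K_2 − K_1)/39.8 = 114.239/39.8 = 2.87 g/cm³.

2.87 g/cm³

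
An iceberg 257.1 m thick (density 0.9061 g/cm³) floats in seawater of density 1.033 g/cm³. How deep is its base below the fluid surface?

226 m

Draft d = t ρ_obj/ρ_fluid = 257.1 m × 0.9061/1.033 = 226 m.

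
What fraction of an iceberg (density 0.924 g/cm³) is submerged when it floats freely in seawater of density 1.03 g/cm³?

0.897

Submerged fraction = ρ_obj/ρ_fluid = 0.924/1.03 = 0.897.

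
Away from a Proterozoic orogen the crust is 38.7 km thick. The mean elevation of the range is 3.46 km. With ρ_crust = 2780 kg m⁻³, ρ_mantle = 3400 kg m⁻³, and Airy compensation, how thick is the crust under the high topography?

57.7 km

Root depth r = h ρ_c / (ρ_m − ρ_c) = 3.46 km × 2780 / 620 = 15.51 km.
Total thickness = T + h + r = 38.7 km + 3.46 km + 15.51 km = 57.7 km.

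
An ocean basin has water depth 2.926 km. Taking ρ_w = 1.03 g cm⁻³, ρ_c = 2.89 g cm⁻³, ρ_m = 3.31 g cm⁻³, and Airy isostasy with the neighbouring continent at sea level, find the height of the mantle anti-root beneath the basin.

13 km

By Archimedes' principle applied to the lithosphere: replacing crust with seawater at the top is compensated by replacing crust with mantle at the base: d (ρ_c − ρ_w) = a (ρ_m − ρ_c).
a = d (ρ_c − ρ_w)/(ρ_m − ρ_c) = 2.926 km × 1.86/0.42 = 13 km.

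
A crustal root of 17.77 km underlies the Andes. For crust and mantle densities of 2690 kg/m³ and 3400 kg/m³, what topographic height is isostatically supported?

4.69 km

In Airy isostatic equilibrium: ρ_c h = (ρ_m − ρ_c) r.
h = r (ρ_m − ρ_c) / ρ_c = 17.77 km × (3400 − 2690) / 2690 = 4.69 km.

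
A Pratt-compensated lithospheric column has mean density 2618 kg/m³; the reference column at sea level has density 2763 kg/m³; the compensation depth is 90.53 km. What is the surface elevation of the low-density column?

5.01 km

ρ_ref D = ρ (D + h) → h = D (ρ_ref − ρ)/ρ.
h = 90.53 km × (2763 − 2618)/2618 = 5.01 km.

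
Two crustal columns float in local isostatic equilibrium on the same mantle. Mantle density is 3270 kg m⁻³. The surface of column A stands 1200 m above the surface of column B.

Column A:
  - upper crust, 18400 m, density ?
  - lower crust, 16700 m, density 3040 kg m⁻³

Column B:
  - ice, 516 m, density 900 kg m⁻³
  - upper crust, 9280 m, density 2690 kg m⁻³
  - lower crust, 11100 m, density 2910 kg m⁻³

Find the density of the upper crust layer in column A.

Take the compensation level at the base of the deeper column (depth z_c below the surface of column A) and equate Σ ρ_i t_i down to z_c; mantle fills any gap and the z_c terms cancel.
Column A: 18400×ρ + 16700×3040 + (z_c − 35100)×3270
Column B: 1200×0 + 516×900 + 9280×2690 + 11100×2910 + (z_c − 1200 − 20896)×3270
The z_c×3270 term appears on both sides and cancels. Collect the known terms of each column as K = Σ(ρt)_known − 3270 × (depth of known layers): K_A = 50768000 − 3270×35100 = −64009000; K_B = 57728600 − 3270×(1200 + 20896) = −14525320.
Balance: K_A + 18400×ρ = K_B, so ρ = (K_B − K_A)/18400 = 49483700/18400 = 2690 kg m⁻³.

2690 kg m⁻³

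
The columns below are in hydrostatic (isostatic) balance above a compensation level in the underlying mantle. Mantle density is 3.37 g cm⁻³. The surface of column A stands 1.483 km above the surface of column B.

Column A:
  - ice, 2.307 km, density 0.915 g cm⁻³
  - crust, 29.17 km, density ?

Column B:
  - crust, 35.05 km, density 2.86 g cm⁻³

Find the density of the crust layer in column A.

Take the compensation level at the base of the deeper column (depth z_c below the surface of column A) and equate Σ ρ_i t_i down to z_c; mantle fills any gap and the z_c terms cancel.
Column A: 2.307×0.915 + 29.17×ρ + (z_c − 31.477)×3.37
Column B: 1.483×0 + 35.05×2.86 + (z_c − 1.483 − 35.05)×3.37
The z_c×3.37 term appears on both sides and cancels. Collect the known terms of each column as K = Σ(ρt)_known − 3.37 × (depth of known layers): K_A = 2.110905 − 3.37×31.477 = −103.966585; K_B = 100.243 − 3.37×(1.483 + 35.05) = −22.87321.
Balance: K_A + 29.17×ρ = K_B, so ρ = (K_B − K_A)/29.17 = 81.0934/29.17 = 2.78 g cm⁻³.

2.78 g cm⁻³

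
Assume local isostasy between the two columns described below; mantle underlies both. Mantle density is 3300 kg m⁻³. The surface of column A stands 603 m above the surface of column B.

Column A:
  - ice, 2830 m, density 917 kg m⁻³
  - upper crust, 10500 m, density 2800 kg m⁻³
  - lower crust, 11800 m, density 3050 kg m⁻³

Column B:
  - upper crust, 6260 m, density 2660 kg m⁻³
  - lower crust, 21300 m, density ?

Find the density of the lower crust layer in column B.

Take the compensation level at the base of the deeper column (depth z_c below the surface of column A) and equate Σ ρ_i t_i down to z_c; mantle fills any gap and the z_c terms cancel.
Column A: 2830×917 + 10500×2800 + 11800×3050 + (z_c − 25130)×3300
Column B: 603×0 + 6260×2660 + 21300×ρ + (z_c − 603 − 27560)×3300
The z_c×3300 term appears on both sides and cancels. Collect the known terms of each column as K = Σ(ρt)_known − 3300 × (depth of known layers): K_A = 67985110 − 3300×25130 = −14943890; K_B = 16651600 − 3300×(603 + 27560) = −76286300.
Balance: K_A = K_B + 21300×ρ, so ρ = (K_A − K_B)/21300 = 61342400/21300 = 2880 kg m⁻³.

2880 kg m⁻³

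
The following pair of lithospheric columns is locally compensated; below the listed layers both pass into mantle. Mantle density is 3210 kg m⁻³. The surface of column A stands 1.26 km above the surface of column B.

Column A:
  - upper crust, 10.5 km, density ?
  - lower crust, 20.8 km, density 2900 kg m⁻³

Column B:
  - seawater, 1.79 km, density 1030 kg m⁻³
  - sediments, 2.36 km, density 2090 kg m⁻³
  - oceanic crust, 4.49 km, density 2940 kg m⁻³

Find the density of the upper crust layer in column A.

2700 kg m⁻³

Take the compensation level at the base of the deeper column (depth z_c below the surface of column A) and equate Σ ρ_i t_i down to z_c; mantle fills any gap and the z_c terms cancel.
Column A: 10.5×ρ + 20.8×2900 + (z_c − 31.3)×3210
Column B: 1.26×0 + 1.79×1030 + 2.36×2090 + 4.49×2940 + (z_c − 1.26 − 8.64)×3210
The z_c×3210 term appears on both sides and cancels. Collect the known terms of each column as K = Σ(ρt)_known − 3210 × (depth of known layers): K_A = 60320 − 3210×31.3 = −40153; K_B = 19976.7 − 3210×(1.26 + 8.64) = −11802.3.
Balance: K_A + 10.5×ρ = K_B, so ρ = (K_B − K_A)/10.5 = 28350.7/10.5 = 2700 kg m⁻³.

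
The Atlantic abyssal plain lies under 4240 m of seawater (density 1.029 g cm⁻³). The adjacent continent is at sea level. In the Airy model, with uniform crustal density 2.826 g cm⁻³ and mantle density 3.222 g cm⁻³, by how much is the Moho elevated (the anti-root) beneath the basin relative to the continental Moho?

Equating mass per unit area of the two columns: replacing crust with seawater at the top is compensated by replacing crust with mantle at the base: d (ρ_c − ρ_w) = a (ρ_m − ρ_c).
a = d (ρ_c − ρ_w)/(ρ_m − ρ_c) = 4240 m × 1.797/0.396 = 19200 m.

19200 m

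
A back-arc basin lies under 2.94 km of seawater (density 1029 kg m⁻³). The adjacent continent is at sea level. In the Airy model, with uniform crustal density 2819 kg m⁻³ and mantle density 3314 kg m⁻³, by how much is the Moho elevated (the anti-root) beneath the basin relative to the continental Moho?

Isostatic balance requires: replacing crust with seawater at the top is compensated by replacing crust with mantle at the base: d (ρ_c − ρ_w) = a (ρ_m − ρ_c).
a = d (ρ_c − ρ_w)/(ρ_m − ρ_c) = 2.94 km × 1790/495 = 10.6 km.

10.6 km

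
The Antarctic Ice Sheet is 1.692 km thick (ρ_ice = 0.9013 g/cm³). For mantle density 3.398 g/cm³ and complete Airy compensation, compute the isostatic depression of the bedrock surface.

0.449 km

Isostatic balance requires: the ice load ρ_ice t is balanced by mantle displaced below, ρ_m s.
s = t ρ_ice / ρ_m = 1.692 km × 0.9013/3.398 = 0.449 km.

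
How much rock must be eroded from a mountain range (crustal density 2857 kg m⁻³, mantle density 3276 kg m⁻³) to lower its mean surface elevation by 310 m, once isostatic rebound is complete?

Net drop Δ = e − u = e − e ρ_c/ρ_m = e (ρ_m − ρ_c)/ρ_m.
e = Δ ρ_m/(ρ_m − ρ_c) = 310 m × 3276/419 = 2420 m.

2420 m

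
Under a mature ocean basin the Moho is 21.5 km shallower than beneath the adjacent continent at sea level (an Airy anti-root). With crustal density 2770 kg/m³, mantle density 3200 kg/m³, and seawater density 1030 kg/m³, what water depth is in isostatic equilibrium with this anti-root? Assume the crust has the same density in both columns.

5.31 km

Replacing a thickness d of crust by seawater at the top must be balanced by replacing crust with mantle at the base: d (ρ_c − ρ_w) = a (ρ_m − ρ_c).
d = a (ρ_m − ρ_c)/(ρ_c − ρ_w) = 21.5 km × 430/1740 = 5.31 km.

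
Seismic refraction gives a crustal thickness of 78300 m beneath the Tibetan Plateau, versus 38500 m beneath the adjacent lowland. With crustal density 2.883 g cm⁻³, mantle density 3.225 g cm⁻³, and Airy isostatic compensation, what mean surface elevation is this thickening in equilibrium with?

Excess crust Δ = 78300 m − 38500 m = 39800 m, split between elevation h and root r with h + r = Δ.
Airy balance ρ_c h = (ρ_m − ρ_c) r gives r = h ρ_c/(ρ_m − ρ_c), so h (1 + ρ_c/(ρ_m − ρ_c)) = Δ, i.e. h = Δ (ρ_m − ρ_c)/ρ_m.
h = 39800 m × 0.342/3.225 = 4220 m.

4220 m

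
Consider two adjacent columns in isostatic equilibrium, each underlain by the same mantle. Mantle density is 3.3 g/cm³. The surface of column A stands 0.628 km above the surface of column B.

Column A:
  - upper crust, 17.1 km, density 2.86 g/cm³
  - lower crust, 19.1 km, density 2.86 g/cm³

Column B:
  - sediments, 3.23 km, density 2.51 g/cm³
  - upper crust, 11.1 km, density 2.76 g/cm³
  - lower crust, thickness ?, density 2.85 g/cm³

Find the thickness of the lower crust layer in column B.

11.8 km

Take the compensation level at the base of the deeper column (depth z_c below the surface of column A) and equate Σ ρ_i t_i down to z_c; mantle fills any gap and the z_c terms cancel.
Column A: 17.1×2.86 + 19.1×2.86 + (z_c − 36.2)×3.3
Column B: 0.628×0 + 3.23×2.51 + 11.1×2.76 + x×2.85 + (z_c − 0.628 − 14.33 − x)×3.3
The z_c×3.3 term appears on both sides and cancels. Collect the known terms of each column as K = Σ(ρt)_known − 3.3 × (depth of known layers): K_A = 103.532 − 3.3×36.2 = −15.928; K_B = 38.7433 − 3.3×(0.628 + 14.33) = −10.6181.
Balance: K_A = K_B − x×(3.3 − 2.85), so x = (K_B − K_A)/(3.3 − 2.85) = 5.3099/0.45 = 11.8 km.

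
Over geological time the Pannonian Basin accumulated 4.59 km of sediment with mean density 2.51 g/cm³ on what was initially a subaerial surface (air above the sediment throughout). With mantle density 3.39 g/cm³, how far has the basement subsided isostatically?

3.4 km

Subaerial load: s = t ρ_sed / ρ_m = 4.59 km × 2.51/3.39 = 3.4 km.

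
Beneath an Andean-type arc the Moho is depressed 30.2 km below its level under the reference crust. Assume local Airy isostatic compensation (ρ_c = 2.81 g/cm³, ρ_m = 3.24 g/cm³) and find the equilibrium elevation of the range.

4.62 km

By Archimedes' principle applied to the lithosphere: ρ_c h = (ρ_m − ρ_c) r.
h = r (ρ_m − ρ_c) / ρ_c = 30.2 km × (3.24 − 2.81) / 2.81 = 4.62 km.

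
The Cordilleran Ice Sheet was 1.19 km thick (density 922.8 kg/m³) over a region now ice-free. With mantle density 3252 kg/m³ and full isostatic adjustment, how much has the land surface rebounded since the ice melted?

Removing the load lets mantle flow back in; uplift u satisfies ρ_ice t = ρ_m u.
u = t ρ_ice/ρ_m = 1.19 km × 922.8/3252 = 0.338 km.

0.338 km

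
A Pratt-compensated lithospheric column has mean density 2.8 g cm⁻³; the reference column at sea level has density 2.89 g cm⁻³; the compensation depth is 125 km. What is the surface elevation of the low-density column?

4.02 km

ρ_ref D = ρ (D + h) → h = D (ρ_ref − ρ)/ρ.
h = 125 km × (2.89 − 2.8)/2.8 = 4.02 km.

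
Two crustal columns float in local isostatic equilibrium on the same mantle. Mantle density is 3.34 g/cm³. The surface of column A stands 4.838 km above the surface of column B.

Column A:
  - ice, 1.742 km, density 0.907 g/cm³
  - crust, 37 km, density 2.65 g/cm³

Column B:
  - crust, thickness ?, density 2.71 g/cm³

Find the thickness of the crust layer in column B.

21.6 km

Take the compensation level at the base of the deeper column (depth z_c below the surface of column A) and equate Σ ρ_i t_i down to z_c; mantle fills any gap and the z_c terms cancel.
Column A: 1.742×0.907 + 37×2.65 + (z_c − 38.742)×3.34
Column B: 4.838×0 + x×2.71 + (z_c − 4.838 − 0 − x)×3.34
The z_c×3.34 term appears on both sides and cancels. Collect the known terms of each column as K = Σ(ρt)_known − 3.34 × (depth of known layers): K_A = 99.629994 − 3.34×38.742 = −29.768286; K_B = 0 − 3.34×(4.838 + 0) = −16.15892.
Balance: K_A = K_B − x×(3.34 − 2.71), so x = (K_B − K_A)/(3.34 − 2.71) = 13.6094/0.63 = 21.6 km.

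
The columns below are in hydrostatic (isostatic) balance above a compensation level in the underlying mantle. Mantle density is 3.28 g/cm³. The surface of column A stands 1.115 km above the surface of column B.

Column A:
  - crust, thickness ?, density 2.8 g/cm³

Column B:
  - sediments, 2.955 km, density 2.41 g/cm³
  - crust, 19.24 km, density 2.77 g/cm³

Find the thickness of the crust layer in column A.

33.4 km

Take the compensation level at the base of the deeper column (depth z_c below the surface of column A) and equate Σ ρ_i t_i down to z_c; mantle fills any gap and the z_c terms cancel.
Column A: x×2.8 + (z_c − 0 − x)×3.28
Column B: 1.115×0 + 2.955×2.41 + 19.24×2.77 + (z_c − 1.115 − 22.195)×3.28
The z_c×3.28 term appears on both sides and cancels. Collect the known terms of each column as K = Σ(ρt)_known − 3.28 × (depth of known layers): K_A = 0 − 3.28×0 = 0; K_B = 60.41635 − 3.28×(1.115 + 22.195) = −16.04045.
Balance: K_A − x×(3.28 − 2.8) = K_B, so x = (K_A − K_B)/(3.28 − 2.8) = 16.0404/0.48 = 33.4 km.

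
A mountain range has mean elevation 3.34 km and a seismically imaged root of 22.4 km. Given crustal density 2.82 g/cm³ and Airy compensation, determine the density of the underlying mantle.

3.24 g/cm³

Airy balance: ρ_c h = (ρ_m − ρ_c) r → ρ_m = ρ_c (1 + h/r).
ρ_m = 2.82 × (1 + 3.34 km/22.4 km) = 3.24 g/cm³.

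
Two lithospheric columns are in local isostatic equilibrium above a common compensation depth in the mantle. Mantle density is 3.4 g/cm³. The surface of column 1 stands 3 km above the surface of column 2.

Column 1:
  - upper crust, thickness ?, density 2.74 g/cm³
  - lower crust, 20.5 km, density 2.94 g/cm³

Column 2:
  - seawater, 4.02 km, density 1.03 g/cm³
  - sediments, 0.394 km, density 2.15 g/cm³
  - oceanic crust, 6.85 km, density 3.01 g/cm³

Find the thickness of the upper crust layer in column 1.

20.4 km

Take the compensation level at the base of the deeper column (depth z_c below the surface of column 1) and equate Σ ρ_i t_i down to z_c; mantle fills any gap and the z_c terms cancel.
Column 1: x×2.74 + 20.5×2.94 + (z_c − 20.5 − x)×3.4
Column 2: 3×0 + 4.02×1.03 + 0.394×2.15 + 6.85×3.01 + (z_c − 3 − 11.264)×3.4
The z_c×3.4 term appears on both sides and cancels. Collect the known terms of each column as K = Σ(ρt)_known − 3.4 × (depth of known layers): K_1 = 60.27 − 3.4×20.5 = −9.43; K_2 = 25.6062 − 3.4×(3 + 11.264) = −22.8914.
Balance: K_1 − x×(3.4 − 2.74) = K_2, so x = (K_1 − K_2)/(3.4 − 2.74) = 13.4614/0.66 = 20.4 km.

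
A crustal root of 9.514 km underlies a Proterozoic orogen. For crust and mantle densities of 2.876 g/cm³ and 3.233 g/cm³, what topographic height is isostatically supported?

1.18 km

For local isostatic compensation: ρ_c h = (ρ_m − ρ_c) r.
h = r (ρ_m − ρ_c) / ρ_c = 9.514 km × (3.233 − 2.876) / 2.876 = 1.18 km.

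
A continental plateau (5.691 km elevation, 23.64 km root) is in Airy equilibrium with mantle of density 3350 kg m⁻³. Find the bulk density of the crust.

ρ_c h = (ρ_m − ρ_c) r → ρ_c (h + r) = ρ_m r → ρ_c = ρ_m r / (h + r).
ρ_c = 3350 × 23.64 km / (5.691 km + 23.64 km) = 2700 kg m⁻³.

2700 kg m⁻³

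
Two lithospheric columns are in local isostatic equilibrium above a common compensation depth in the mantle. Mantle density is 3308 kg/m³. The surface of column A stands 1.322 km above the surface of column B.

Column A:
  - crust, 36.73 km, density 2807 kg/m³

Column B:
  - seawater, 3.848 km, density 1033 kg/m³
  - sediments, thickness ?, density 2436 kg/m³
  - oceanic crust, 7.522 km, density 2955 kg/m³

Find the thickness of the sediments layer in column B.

Take the compensation level at the base of the deeper column (depth z_c below the surface of column A) and equate Σ ρ_i t_i down to z_c; mantle fills any gap and the z_c terms cancel.
Column A: 36.73×2807 + (z_c − 36.73)×3308
Column B: 1.322×0 + 3.848×1033 + x×2436 + 7.522×2955 + (z_c − 1.322 − 11.37 − x)×3308
The z_c×3308 term appears on both sides and cancels. Collect the known terms of each column as K = Σ(ρt)_known − 3308 × (depth of known layers): K_A = 103101.11 − 3308×36.73 = −18401.73; K_B = 26202.494 − 3308×(1.322 + 11.37) = −15782.642.
Balance: K_A = K_B − x×(3308 − 2436), so x = (K_B − K_A)/(3308 − 2436) = 2619.09/872 = 3 km.

3 km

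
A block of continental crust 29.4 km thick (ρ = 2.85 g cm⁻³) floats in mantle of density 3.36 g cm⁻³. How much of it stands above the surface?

4.46 km

Floating equilibrium: submerged depth d = t ρ_obj/ρ_fluid = 29.4 km × 2.85/3.36 = 24.94 km.
Freeboard = t − d = 29.4 km − 24.94 km = 4.46 km.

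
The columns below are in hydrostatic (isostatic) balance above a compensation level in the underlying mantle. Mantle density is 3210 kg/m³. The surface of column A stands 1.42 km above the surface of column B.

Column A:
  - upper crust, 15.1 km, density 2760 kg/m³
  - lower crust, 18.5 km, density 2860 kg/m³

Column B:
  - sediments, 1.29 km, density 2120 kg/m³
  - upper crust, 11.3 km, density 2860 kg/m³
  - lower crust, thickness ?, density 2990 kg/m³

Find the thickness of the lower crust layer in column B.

15.2 km

Take the compensation level at the base of the deeper column (depth z_c below the surface of column A) and equate Σ ρ_i t_i down to z_c; mantle fills any gap and the z_c terms cancel.
Column A: 15.1×2760 + 18.5×2860 + (z_c − 33.6)×3210
Column B: 1.42×0 + 1.29×2120 + 11.3×2860 + x×2990 + (z_c − 1.42 − 12.59 − x)×3210
The z_c×3210 term appears on both sides and cancels. Collect the known terms of each column as K = Σ(ρt)_known − 3210 × (depth of known layers): K_A = 94586 − 3210×33.6 = −13270; K_B = 35052.8 − 3210×(1.42 + 12.59) = −9919.3.
Balance: K_A = K_B − x×(3210 − 2990), so x = (K_B − K_A)/(3210 − 2990) = 3350.7/220 = 15.2 km.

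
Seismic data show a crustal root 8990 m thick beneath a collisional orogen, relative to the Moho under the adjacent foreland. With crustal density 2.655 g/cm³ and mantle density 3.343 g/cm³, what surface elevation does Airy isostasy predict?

Equating mass per unit area of the two columns: ρ_c h = (ρ_m − ρ_c) r.
h = r (ρ_m − ρ_c) / ρ_c = 8990 m × (3.343 − 2.655) / 2.655 = 2330 m.

2330 m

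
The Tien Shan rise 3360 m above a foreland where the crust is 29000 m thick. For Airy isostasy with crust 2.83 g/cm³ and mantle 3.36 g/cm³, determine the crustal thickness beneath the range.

50300 m

Root depth r = h ρ_c / (ρ_m − ρ_c) = 3360 m × 2.83 / 0.53 = 17940 m.
Total thickness = T + h + r = 29000 m + 3360 m + 17940 m = 50300 m.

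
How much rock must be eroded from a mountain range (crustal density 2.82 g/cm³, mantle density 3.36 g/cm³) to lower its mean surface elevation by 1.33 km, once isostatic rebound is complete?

8.28 km

Net drop Δ = e − u = e − e ρ_c/ρ_m = e (ρ_m − ρ_c)/ρ_m.
e = Δ ρ_m/(ρ_m − ρ_c) = 1.33 km × 3.36/0.54 = 8.28 km.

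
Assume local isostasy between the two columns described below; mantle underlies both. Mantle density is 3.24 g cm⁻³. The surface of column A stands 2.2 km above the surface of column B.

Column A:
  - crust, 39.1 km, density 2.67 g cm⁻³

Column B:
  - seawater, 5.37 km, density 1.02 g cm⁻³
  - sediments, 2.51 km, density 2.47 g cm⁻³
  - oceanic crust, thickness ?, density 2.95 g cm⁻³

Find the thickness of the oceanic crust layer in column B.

4.5 km

Take the compensation level at the base of the deeper column (depth z_c below the surface of column A) and equate Σ ρ_i t_i down to z_c; mantle fills any gap and the z_c terms cancel.
Column A: 39.1×2.67 + (z_c − 39.1)×3.24
Column B: 2.2×0 + 5.37×1.02 + 2.51×2.47 + x×2.95 + (z_c − 2.2 − 7.88 − x)×3.24
The z_c×3.24 term appears on both sides and cancels. Collect the known terms of each column as K = Σ(ρt)_known − 3.24 × (depth of known layers): K_A = 104.397 − 3.24×39.1 = −22.287; K_B = 11.6771 − 3.24×(2.2 + 7.88) = −20.9821.
Balance: K_A = K_B − x×(3.24 − 2.95), so x = (K_B − K_A)/(3.24 − 2.95) = 1.3049/0.29 = 4.5 km.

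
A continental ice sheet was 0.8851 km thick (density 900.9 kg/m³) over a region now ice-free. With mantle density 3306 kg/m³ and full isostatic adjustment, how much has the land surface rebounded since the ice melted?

0.241 km

Removing the load lets mantle flow back in; uplift u satisfies ρ_ice t = ρ_m u.
u = t ρ_ice/ρ_m = 0.8851 km × 900.9/3306 = 0.241 km.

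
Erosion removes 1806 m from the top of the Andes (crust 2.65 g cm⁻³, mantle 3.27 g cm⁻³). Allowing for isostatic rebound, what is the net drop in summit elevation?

Rebound u = e ρ_c/ρ_m = 1806 m × 2.65/3.27 = 1464 m.
Net surface drop = e − u = 1806 m − 1464 m = e (ρ_m − ρ_c)/ρ_m = 342 m.

342 m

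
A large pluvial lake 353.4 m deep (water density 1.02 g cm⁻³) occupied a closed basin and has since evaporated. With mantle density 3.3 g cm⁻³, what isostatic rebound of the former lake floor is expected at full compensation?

109 m

u = d ρ_w/ρ_m = 353.4 m × 1.02/3.3 = 109 m.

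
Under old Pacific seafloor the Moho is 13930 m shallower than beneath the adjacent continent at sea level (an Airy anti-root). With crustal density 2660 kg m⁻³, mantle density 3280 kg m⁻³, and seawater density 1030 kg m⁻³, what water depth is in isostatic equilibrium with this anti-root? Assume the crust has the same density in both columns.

Replacing a thickness d of crust by seawater at the top must be balanced by replacing crust with mantle at the base: d (ρ_c − ρ_w) = a (ρ_m − ρ_c).
d = a (ρ_m − ρ_c)/(ρ_c − ρ_w) = 13930 m × 620/1630 = 5300 m.

5300 m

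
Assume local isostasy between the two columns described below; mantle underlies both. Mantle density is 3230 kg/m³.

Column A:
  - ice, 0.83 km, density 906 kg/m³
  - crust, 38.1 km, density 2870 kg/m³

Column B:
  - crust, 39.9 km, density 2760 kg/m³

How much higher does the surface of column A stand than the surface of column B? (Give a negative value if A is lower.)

−0.962 km

For any compensation level in the mantle, the mantle terms cancel and isostasy reduces to e = (Σt_A − Σt_B) − (Σ(ρt)_A − Σ(ρt)_B) / ρ_m.
Σt_A = 38.93 km; Σt_B = 39.9 km; Σ(ρt)_A = 110098.98; Σ(ρt)_B = 110124 (in km·kg/m³).
e = (38.93 − 39.9) − (110098.98 − 110124) / 3230 = −0.962 km.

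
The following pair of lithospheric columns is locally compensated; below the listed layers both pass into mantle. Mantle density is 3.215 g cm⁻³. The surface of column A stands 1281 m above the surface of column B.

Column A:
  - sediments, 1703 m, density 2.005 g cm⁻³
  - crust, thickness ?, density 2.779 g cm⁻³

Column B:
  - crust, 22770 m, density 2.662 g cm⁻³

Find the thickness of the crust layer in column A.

33600 m

Take the compensation level at the base of the deeper column (depth z_c below the surface of column A) and equate Σ ρ_i t_i down to z_c; mantle fills any gap and the z_c terms cancel.
Column A: 1703×2.005 + x×2.779 + (z_c − 1703 − x)×3.215
Column B: 1281×0 + 22770×2.662 + (z_c − 1281 − 22770)×3.215
The z_c×3.215 term appears on both sides and cancels. Collect the known terms of each column as K = Σ(ρt)_known − 3.215 × (depth of known layers): K_A = 3414.515 − 3.215×1703 = −2060.63; K_B = 60613.74 − 3.215×(1281 + 22770) = −16710.225.
Balance: K_A − x×(3.215 − 2.779) = K_B, so x = (K_A − K_B)/(3.215 − 2.779) = 14649.6/0.436 = 33600 m.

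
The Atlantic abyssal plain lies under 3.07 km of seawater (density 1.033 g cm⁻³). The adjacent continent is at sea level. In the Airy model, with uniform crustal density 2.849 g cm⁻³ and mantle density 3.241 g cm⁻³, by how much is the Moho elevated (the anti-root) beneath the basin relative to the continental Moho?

14.2 km

For local isostatic compensation: replacing crust with seawater at the top is compensated by replacing crust with mantle at the base: d (ρ_c − ρ_w) = a (ρ_m − ρ_c).
a = d (ρ_c − ρ_w)/(ρ_m − ρ_c) = 3.07 km × 1.816/0.392 = 14.2 km.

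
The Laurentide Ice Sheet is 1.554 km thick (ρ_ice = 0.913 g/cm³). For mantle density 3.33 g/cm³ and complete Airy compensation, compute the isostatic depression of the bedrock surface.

By Archimedes' principle applied to the lithosphere: the ice load ρ_ice t is balanced by mantle displaced below, ρ_m s.
s = t ρ_ice / ρ_m = 1.554 km × 0.913/3.33 = 0.426 km.

0.426 km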